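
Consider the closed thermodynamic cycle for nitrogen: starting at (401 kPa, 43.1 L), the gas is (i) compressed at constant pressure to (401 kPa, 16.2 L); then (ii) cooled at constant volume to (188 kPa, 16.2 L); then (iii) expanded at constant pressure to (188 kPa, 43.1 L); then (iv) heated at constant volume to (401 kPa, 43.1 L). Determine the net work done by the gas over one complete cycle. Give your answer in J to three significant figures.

W_net ≈ -5730 J

Constant-volume legs do no work.
W(i) = (401)(16.2 − 43.1) = -10787 J; W(iii) = (188)(43.1 − 16.2) = 5057 J.
W_net = -10787 + 5057 = -5730 J (the counter-clockwise enclosed area).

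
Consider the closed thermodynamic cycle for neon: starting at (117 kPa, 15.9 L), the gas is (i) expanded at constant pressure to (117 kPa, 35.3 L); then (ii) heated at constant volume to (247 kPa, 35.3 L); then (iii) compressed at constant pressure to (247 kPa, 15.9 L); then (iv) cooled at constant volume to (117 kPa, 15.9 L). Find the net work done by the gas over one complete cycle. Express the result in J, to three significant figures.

W_net ≈ -2520 J

Constant-volume legs do no work.
W(i) = (117)(35.3 − 15.9) = 2270 J; W(iii) = (247)(15.9 − 35.3) = -4792 J.
W_net = 2270 − 4792 = -2522 J (the counter-clockwise enclosed area).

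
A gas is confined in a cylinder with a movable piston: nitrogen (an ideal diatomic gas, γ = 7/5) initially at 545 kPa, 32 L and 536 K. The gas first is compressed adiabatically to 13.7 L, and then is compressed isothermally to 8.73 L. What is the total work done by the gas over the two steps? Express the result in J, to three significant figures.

Step 1 (adiabatic): W = (P₁V₁ − P₂V₂)/(γ−1) = (17440 − 24486)/0.4 = -17615 J.
After step 1: P = 1787 kPa, V = 13.7 L, T = 752.6 K.
Step 2 (isothermal): W = P₁V₁ ln(V₂/V₁) = (24486) ln(8.73/13.7) = -11034 J.
W_total = -17615 − 11034 = -28649 J.

W_total ≈ -28600 J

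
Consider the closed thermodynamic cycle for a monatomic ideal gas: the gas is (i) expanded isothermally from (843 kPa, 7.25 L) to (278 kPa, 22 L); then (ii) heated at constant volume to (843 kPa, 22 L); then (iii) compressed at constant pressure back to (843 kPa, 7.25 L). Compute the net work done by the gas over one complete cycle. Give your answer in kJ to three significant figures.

Leg (i): W = PᵢVᵢ ln(V_f/Vᵢ) = (6112) ln(22/7.25) = 6784 J.
Leg (ii): W = 0.
Leg (iii): W = PΔV = (843)(7.25 − 22) = -12434 J.
W_net = 6784 − 12434 = -5650 J.

W_net ≈ -5.65 kJ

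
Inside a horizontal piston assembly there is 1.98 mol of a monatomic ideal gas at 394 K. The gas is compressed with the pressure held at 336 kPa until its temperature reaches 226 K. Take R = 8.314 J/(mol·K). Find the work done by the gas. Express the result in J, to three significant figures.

W ≈ -2770 J

Isobaric: W = P ΔV = nR ΔT.
W = (1.98)(8.314)(226 − 394) = -2766 J.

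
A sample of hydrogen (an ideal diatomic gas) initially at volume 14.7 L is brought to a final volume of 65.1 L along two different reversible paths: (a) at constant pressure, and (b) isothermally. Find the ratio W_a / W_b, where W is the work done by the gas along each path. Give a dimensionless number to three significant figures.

Path (a) isobaric: W = P₁(V₂ − V₁) → W_a/(P₁V₁) = 3.429.
Path (b) isothermal: W = P₁V₁ ln(V₂/V₁) → W_b/(P₁V₁) = 1.488.
W_a / W_b = 3.429 / 1.488 = 2.304.

W_a / W_b ≈ 2.30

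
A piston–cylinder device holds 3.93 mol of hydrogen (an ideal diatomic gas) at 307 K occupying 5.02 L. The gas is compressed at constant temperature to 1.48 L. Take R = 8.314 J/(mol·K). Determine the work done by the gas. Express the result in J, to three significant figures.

Isothermal: W = nRT ln(V₂/V₁).
W = (3.93)(8.314)(307) × ln(1.48/5.02)
  = 10031 × -1.221
W_by_gas = -12252 J.

W ≈ -12300 J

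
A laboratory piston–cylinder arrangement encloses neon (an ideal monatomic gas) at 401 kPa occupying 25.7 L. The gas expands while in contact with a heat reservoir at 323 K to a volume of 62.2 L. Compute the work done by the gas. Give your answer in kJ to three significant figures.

Isothermal: W = nRT ln(V₂/V₁) = P₁V₁ ln(V₂/V₁).
P₁V₁ = (401 kPa)(25.7 L) = 10306 J.
W = 10306 × ln(62.2/25.7) = 10306 × 0.8839
W_by_gas = 9109 J.

W ≈ 9.11 kJ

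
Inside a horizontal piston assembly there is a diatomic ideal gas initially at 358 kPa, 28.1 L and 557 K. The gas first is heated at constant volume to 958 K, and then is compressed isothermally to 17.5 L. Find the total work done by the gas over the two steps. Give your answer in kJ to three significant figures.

W_total ≈ -8.19 kJ

Step 1 (isochoric): W = 0 (constant volume).
After step 1: P = 615.7 kPa (V unchanged).
Step 2 (isothermal): W = P₁V₁ ln(V₂/V₁) = (17302) ln(17.5/28.1) = -8194 J.
W_total = 0 − 8194 = -8194 J.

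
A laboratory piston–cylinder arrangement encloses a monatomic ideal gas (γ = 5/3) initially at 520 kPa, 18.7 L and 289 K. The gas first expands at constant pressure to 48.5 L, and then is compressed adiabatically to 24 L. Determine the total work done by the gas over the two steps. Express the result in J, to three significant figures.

W_total ≈ -7140 J

Step 1 (isobaric): W = PΔV = (520 kPa)(48.5 − 18.7 L) = 15496 J.
After step 1: P = 520 kPa, V = 48.5 L, T = 749.5 K.
Step 2 (adiabatic): W = (P₁V₁ − P₂V₂)/(γ−1) = (25220 − 40312)/0.667 = -22638 J.
W_total = 15496 − 22638 = -7142 J.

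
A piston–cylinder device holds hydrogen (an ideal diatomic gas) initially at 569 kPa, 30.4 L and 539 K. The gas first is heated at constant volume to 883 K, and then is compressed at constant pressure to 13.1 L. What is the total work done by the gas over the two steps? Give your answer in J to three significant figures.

W_total ≈ -16100 J

Step 1 (isochoric): W = 0 (constant volume).
After step 1: P = 932.1 kPa (V unchanged).
Step 2 (isobaric): W = PΔV = (932.1 kPa)(13.1 − 30.4 L) = -16126 J.
W_total = 0 − 16126 = -16126 J.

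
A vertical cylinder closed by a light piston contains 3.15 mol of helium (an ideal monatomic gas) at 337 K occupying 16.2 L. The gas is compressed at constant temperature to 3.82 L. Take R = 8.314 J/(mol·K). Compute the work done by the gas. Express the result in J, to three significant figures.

Isothermal: W = nRT ln(V₂/V₁).
W = (3.15)(8.314)(337) × ln(3.82/16.2)
  = 8826 × -1.445
W_by_gas = -12751 J.

W ≈ -12800 J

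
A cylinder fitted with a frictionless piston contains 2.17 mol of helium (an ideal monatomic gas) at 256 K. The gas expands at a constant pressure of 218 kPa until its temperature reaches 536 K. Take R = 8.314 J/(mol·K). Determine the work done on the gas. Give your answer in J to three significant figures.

Isobaric: W = P ΔV = nR ΔT.
W = (2.17)(8.314)(536 − 256) = 5052 J.
Work on gas = −W_by = -5052 J.

W ≈ -5050 J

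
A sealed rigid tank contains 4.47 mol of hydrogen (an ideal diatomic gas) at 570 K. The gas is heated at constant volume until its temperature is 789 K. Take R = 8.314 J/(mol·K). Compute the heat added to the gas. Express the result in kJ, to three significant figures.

Constant volume ⇒ W = 0, so Q = ΔU = nCᵥΔT with Cᵥ = 5R/2 = 20.79 J/(mol·K).
ΔU = (4.47)(20.79)(789 − 570) = 20347 J.

Q ≈ 20.3 kJ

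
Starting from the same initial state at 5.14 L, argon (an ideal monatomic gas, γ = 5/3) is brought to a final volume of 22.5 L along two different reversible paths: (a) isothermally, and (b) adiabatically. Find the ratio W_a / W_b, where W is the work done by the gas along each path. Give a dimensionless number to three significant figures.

Path (a) isothermal: W = P₁V₁ ln(V₂/V₁) → W_a/(P₁V₁) = 1.476.
Path (b) adiabatic: W = P₁V₁(1 − (V₁/V₂)^(γ−1))/(γ−1) → W_b/(P₁V₁) = 0.9395.
W_a / W_b = 1.476 / 0.9395 = 1.572.

W_a / W_b ≈ 1.57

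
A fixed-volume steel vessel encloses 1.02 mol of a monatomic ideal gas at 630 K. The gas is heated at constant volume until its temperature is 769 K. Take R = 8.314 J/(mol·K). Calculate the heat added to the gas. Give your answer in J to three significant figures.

Q ≈ 1770 J

Constant volume ⇒ W = 0, so Q = ΔU = nCᵥΔT with Cᵥ = 3R/2 = 12.47 J/(mol·K).
ΔU = (1.02)(12.47)(769 − 630) = 1768 J.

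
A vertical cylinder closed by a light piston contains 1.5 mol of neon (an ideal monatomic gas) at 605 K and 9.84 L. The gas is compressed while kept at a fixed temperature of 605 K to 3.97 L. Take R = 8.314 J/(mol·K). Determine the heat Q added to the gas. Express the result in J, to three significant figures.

Q ≈ -6850 J

Isothermal ⇒ ΔU = 0, so Q = W = nRT ln(V₂/V₁).
Q = (1.5)(8.314)(605) ln(3.97/9.84) = 7545 × -0.9077 = -6848 J.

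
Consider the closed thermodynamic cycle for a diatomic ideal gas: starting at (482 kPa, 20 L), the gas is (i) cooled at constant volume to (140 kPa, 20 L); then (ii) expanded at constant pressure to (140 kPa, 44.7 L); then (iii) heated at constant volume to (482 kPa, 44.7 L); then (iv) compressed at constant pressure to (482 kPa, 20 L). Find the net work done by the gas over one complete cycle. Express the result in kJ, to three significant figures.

W_net ≈ -8.45 kJ

Constant-volume legs do no work.
W(ii) = (140)(44.7 − 20) = 3458 J; W(iv) = (482)(20 − 44.7) = -11905 J.
W_net = 3458 − 11905 = -8447 J (the counter-clockwise enclosed area).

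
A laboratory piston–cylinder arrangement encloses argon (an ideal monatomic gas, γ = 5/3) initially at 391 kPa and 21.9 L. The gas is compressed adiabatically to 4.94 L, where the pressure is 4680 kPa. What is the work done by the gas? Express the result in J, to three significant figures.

W ≈ -21800 J

Adiabatic: W = (P₁V₁ − P₂V₂)/(γ − 1) with γ = 5/3.
P₁V₁ = 8563 J, P₂V₂ = 23119 J.
W = (8563 − 23119) / 0.6667 = -21834 J.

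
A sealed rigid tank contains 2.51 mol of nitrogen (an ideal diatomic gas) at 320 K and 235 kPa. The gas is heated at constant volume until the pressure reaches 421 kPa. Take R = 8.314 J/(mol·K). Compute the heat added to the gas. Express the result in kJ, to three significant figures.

Constant volume ⇒ W = 0, so Q = ΔU = nCᵥΔT with Cᵥ = 5R/2 = 20.79 J/(mol·K).
At constant V, T₂/T₁ = P₂/P₁ ⇒ ΔT = T₁(P₂/P₁ − 1) = 320·(421/235 − 1) = 253.3 K.
ΔU = (2.51)(20.79)(253.3) = 13214 J.

Q ≈ 13.2 kJ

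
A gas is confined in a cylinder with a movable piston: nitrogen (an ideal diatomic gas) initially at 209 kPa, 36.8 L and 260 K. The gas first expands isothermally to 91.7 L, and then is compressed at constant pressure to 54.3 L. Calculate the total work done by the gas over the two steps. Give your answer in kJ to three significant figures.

W_total ≈ 3.89 kJ

Step 1 (isothermal): W = P₁V₁ ln(V₂/V₁) = (7691) ln(91.7/36.8) = 7022 J.
After step 1: P = 83.87 kPa, V = 91.7 L, T = 260 K.
Step 2 (isobaric): W = PΔV = (83.87 kPa)(54.3 − 91.7 L) = -3137 J.
W_total = 7022 − 3137 = 3885 J.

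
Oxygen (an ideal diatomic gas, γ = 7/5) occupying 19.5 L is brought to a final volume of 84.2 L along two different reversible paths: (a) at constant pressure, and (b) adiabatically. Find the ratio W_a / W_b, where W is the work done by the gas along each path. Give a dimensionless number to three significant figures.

Path (a) isobaric: W = P₁(V₂ − V₁) → W_a/(P₁V₁) = 3.318.
Path (b) adiabatic: W = P₁V₁(1 − (V₁/V₂)^(γ−1))/(γ−1) → W_b/(P₁V₁) = 1.107.
W_a / W_b = 3.318 / 1.107 = 2.996.

W_a / W_b ≈ 3.00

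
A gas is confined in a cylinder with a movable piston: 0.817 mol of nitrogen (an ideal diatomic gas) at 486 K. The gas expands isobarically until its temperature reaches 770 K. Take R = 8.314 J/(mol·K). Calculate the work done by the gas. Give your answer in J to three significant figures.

Isobaric: W = P ΔV = nR ΔT.
W = (0.817)(8.314)(770 − 486) = 1929 J.

W ≈ 1930 J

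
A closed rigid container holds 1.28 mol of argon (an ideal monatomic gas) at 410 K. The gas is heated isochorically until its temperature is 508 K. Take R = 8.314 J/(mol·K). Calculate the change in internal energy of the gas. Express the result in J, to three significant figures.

Constant volume ⇒ W = 0, so Q = ΔU = nCᵥΔT with Cᵥ = 3R/2 = 12.47 J/(mol·K).
ΔU = (1.28)(12.47)(508 − 410) = 1564 J.

ΔU ≈ 1560 J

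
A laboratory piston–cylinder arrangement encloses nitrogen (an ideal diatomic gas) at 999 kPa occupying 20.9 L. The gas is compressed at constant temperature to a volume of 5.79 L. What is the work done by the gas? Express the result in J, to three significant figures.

W ≈ -26800 J

Isothermal: W = nRT ln(V₂/V₁) = P₁V₁ ln(V₂/V₁).
P₁V₁ = (999 kPa)(20.9 L) = 20879 J.
W = 20879 × ln(5.79/20.9) = 20879 × -1.284
W_by_gas = -26801 J.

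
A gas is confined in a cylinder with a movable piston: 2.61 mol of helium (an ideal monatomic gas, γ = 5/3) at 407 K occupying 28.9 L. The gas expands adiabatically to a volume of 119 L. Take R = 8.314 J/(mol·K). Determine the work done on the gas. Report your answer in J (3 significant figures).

W ≈ -8090 J

Adiabatic: TV^(γ−1) = const with γ = 5/3.
T₂ = T₁ (V₁/V₂)^(γ−1) = 407 × (28.9/119)^0.667 = 407 × 0.3893 = 158.4 K.
W_by = nCᵥ(T₁ − T₂) = (2.61)(12.47)(407 − 158.4) = 8091 J.
Work on gas = −W_by = -8091 J.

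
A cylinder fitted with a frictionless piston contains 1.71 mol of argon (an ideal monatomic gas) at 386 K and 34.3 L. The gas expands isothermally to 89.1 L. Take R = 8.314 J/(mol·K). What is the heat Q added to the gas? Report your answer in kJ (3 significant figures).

Q ≈ 5.24 kJ

Isothermal ⇒ ΔU = 0, so Q = W = nRT ln(V₂/V₁).
Q = (1.71)(8.314)(386) ln(89.1/34.3) = 5488 × 0.9546 = 5239 J.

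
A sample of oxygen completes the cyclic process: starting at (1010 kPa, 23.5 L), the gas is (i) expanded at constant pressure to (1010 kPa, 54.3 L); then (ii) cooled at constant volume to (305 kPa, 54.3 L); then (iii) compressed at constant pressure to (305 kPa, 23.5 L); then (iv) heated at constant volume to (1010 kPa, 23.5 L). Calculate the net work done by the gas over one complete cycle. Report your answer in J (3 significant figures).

W_net ≈ 21700 J

Constant-volume legs do no work.
W(i) = (1010)(54.3 − 23.5) = 31108 J; W(iii) = (305)(23.5 − 54.3) = -9394 J.
W_net = 31108 − 9394 = 21714 J (the clockwise enclosed area).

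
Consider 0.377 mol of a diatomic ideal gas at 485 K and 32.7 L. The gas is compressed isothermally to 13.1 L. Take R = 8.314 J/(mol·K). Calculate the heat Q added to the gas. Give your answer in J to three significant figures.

Isothermal ⇒ ΔU = 0, so Q = W = nRT ln(V₂/V₁).
Q = (0.377)(8.314)(485) ln(13.1/32.7) = 1520 × -0.9148 = -1391 J.

Q ≈ -1390 J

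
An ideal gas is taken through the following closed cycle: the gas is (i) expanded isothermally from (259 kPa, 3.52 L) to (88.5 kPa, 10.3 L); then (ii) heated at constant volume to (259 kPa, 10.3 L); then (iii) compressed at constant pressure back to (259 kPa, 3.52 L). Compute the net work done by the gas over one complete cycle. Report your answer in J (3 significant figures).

W_net ≈ -777 J

Leg (i): W = PᵢVᵢ ln(V_f/Vᵢ) = (911.7) ln(10.3/3.52) = 978.9 J.
Leg (ii): W = 0.
Leg (iii): W = PΔV = (259)(3.52 − 10.3) = -1756 J.
W_net = 978.9 − 1756 = -777.2 J.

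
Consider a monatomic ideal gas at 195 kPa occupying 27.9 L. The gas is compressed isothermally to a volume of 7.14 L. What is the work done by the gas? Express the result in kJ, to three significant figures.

W ≈ -7.41 kJ

Isothermal: W = nRT ln(V₂/V₁) = P₁V₁ ln(V₂/V₁).
P₁V₁ = (195 kPa)(27.9 L) = 5440 J.
W = 5440 × ln(7.14/27.9) = 5440 × -1.363
W_by_gas = -7415 J.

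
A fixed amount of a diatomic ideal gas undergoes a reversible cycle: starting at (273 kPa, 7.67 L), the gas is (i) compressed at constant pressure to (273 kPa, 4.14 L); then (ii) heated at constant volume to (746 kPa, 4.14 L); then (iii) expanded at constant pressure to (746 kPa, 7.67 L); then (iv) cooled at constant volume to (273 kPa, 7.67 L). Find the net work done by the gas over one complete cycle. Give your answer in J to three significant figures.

Constant-volume legs do no work.
W(i) = (273)(4.14 − 7.67) = -963.7 J; W(iii) = (746)(7.67 − 4.14) = 2633 J.
W_net = -963.7 + 2633 = 1670 J (the clockwise enclosed area).

W_net ≈ 1670 J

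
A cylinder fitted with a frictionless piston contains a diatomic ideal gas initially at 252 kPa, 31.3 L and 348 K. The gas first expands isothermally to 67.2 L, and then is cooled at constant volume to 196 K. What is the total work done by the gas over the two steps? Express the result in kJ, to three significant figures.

W_total ≈ 6.03 kJ

Step 1 (isothermal): W = P₁V₁ ln(V₂/V₁) = (7888) ln(67.2/31.3) = 6027 J.
Step 2 (isochoric): W = 0 (constant volume).
W_total = 6027 + 0 = 6027 J.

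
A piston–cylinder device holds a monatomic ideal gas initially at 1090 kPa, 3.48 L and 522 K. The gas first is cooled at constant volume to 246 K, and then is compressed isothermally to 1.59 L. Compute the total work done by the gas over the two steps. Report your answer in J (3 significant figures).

Step 1 (isochoric): W = 0 (constant volume).
After step 1: P = 513.7 kPa (V unchanged).
Step 2 (isothermal): W = P₁V₁ ln(V₂/V₁) = (1788) ln(1.59/3.48) = -1400 J.
W_total = 0 − 1400 = -1400 J.

W_total ≈ -1400 J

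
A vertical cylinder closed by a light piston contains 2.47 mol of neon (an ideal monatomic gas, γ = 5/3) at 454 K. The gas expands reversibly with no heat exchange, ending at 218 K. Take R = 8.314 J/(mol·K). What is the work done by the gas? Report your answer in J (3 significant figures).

Adiabatic ⇒ Q = 0, so W_by = −ΔU = nCᵥ(T₁ − T₂).
Cᵥ = 3R/2 = 12.47 J/(mol·K).
W = (2.47)(12.47)(454 − 218) = 7270 J.

W ≈ 7270 J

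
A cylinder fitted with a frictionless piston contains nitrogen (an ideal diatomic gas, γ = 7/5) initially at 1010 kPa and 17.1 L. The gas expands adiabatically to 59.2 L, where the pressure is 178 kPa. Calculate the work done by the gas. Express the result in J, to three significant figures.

W ≈ 16800 J

Adiabatic: W = (P₁V₁ − P₂V₂)/(γ − 1) with γ = 7/5.
P₁V₁ = 17271 J, P₂V₂ = 10538 J.
W = (17271 − 10538) / 0.4 = 16834 J.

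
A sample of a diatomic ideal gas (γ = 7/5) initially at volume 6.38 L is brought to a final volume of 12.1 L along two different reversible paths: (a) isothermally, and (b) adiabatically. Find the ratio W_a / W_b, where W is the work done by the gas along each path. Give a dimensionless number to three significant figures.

Path (a) isothermal: W = P₁V₁ ln(V₂/V₁) → W_a/(P₁V₁) = 0.64.
Path (b) adiabatic: W = P₁V₁(1 − (V₁/V₂)^(γ−1))/(γ−1) → W_b/(P₁V₁) = 0.5647.
W_a / W_b = 0.64 / 0.5647 = 1.133.

W_a / W_b ≈ 1.13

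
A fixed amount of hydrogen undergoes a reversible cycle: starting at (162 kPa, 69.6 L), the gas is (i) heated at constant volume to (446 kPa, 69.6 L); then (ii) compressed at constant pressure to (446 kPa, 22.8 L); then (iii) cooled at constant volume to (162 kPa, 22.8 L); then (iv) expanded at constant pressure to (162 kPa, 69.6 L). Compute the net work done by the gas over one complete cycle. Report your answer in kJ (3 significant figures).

W_net ≈ -13.3 kJ

Constant-volume legs do no work.
W(ii) = (446)(22.8 − 69.6) = -20873 J; W(iv) = (162)(69.6 − 22.8) = 7582 J.
W_net = -20873 + 7582 = -13291 J (the counter-clockwise enclosed area).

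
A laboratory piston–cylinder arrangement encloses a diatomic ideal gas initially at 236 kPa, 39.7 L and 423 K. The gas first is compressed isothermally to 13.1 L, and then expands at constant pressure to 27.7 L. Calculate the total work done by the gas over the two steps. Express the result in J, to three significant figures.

Step 1 (isothermal): W = P₁V₁ ln(V₂/V₁) = (9369) ln(13.1/39.7) = -10388 J.
After step 1: P = 715.2 kPa, V = 13.1 L, T = 423 K.
Step 2 (isobaric): W = PΔV = (715.2 kPa)(27.7 − 13.1 L) = 10442 J.
W_total = -10388 + 10442 = 54.01 J.

W_total ≈ 54.0 J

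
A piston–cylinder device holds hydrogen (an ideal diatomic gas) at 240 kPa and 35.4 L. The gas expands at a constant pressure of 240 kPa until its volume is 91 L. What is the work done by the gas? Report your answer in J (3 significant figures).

Isobaric: W = P ΔV.
W = (240 kPa)(91 − 35.4 L) = (240)(55.6) = 13344 J.

W ≈ 13300 J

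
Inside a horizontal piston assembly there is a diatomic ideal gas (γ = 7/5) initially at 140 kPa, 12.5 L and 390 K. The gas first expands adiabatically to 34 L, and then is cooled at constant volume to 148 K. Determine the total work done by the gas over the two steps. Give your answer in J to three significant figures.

Step 1 (adiabatic): W = (P₁V₁ − P₂V₂)/(γ−1) = (1750 − 1173)/0.4 = 1443 J.
Step 2 (isochoric): W = 0 (constant volume).
W_total = 1443 + 0 = 1443 J.

W_total ≈ 1440 J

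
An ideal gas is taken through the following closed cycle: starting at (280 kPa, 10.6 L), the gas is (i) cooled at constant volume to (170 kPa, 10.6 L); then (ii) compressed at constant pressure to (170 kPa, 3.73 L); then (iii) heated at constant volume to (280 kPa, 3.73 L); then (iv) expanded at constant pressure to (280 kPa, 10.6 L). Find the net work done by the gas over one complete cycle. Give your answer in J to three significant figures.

W_net ≈ 756 J

Constant-volume legs do no work.
W(ii) = (170)(3.73 − 10.6) = -1168 J; W(iv) = (280)(10.6 − 3.73) = 1924 J.
W_net = -1168 + 1924 = 755.7 J (the clockwise enclosed area).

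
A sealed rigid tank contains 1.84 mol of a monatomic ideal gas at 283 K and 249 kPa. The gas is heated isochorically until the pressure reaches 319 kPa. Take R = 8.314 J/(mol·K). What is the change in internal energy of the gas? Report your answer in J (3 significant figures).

ΔU ≈ 1830 J

Constant volume ⇒ W = 0, so Q = ΔU = nCᵥΔT with Cᵥ = 3R/2 = 12.47 J/(mol·K).
At constant V, T₂/T₁ = P₂/P₁ ⇒ ΔT = T₁(P₂/P₁ − 1) = 283·(319/249 − 1) = 79.56 K.
ΔU = (1.84)(12.47)(79.56) = 1826 J.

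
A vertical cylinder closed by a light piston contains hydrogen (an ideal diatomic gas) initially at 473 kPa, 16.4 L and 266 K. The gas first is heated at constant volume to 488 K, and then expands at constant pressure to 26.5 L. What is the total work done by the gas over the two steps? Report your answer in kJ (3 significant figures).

W_total ≈ 8.76 kJ

Step 1 (isochoric): W = 0 (constant volume).
After step 1: P = 867.8 kPa (V unchanged).
Step 2 (isobaric): W = PΔV = (867.8 kPa)(26.5 − 16.4 L) = 8764 J.
W_total = 0 + 8764 = 8764 J.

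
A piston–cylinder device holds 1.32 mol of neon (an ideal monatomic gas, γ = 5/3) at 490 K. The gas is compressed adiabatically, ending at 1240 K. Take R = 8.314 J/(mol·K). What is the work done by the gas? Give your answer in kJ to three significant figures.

Adiabatic ⇒ Q = 0, so W_by = −ΔU = nCᵥ(T₁ − T₂).
Cᵥ = 3R/2 = 12.47 J/(mol·K).
W = (1.32)(12.47)(490 − 1240) = -12346 J.

W ≈ -12.3 kJ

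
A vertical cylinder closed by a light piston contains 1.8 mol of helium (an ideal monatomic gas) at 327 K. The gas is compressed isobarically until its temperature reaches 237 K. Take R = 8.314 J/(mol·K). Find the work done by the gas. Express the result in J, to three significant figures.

Isobaric: W = P ΔV = nR ΔT.
W = (1.8)(8.314)(237 − 327) = -1347 J.

W ≈ -1350 J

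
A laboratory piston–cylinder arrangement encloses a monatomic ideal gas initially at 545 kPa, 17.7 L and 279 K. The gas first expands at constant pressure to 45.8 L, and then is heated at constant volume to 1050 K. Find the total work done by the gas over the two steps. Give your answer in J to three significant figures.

Step 1 (isobaric): W = PΔV = (545 kPa)(45.8 − 17.7 L) = 15314 J.
Step 2 (isochoric): W = 0 (constant volume).
W_total = 15314 + 0 = 15314 J.

W_total ≈ 15300 J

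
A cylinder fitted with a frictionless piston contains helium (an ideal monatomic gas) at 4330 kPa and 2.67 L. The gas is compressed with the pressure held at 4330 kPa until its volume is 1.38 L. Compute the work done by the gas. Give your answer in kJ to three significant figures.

Isobaric: W = P ΔV.
W = (4330 kPa)(1.38 − 2.67 L) = (4330)(-1.29) = -5586 J.

W ≈ -5.59 kJ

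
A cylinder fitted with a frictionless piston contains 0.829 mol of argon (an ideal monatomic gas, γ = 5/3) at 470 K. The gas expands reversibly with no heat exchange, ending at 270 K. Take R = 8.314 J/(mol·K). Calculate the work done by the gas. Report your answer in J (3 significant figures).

Adiabatic ⇒ Q = 0, so W_by = −ΔU = nCᵥ(T₁ − T₂).
Cᵥ = 3R/2 = 12.47 J/(mol·K).
W = (0.829)(12.47)(470 − 270) = 2068 J.

W ≈ 2070 J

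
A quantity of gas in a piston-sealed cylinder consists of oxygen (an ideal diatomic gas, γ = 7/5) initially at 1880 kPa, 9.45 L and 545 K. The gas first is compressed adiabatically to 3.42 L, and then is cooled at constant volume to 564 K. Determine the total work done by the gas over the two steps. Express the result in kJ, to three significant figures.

W_total ≈ -22.3 kJ

Step 1 (adiabatic): W = (P₁V₁ − P₂V₂)/(γ−1) = (17766 − 26678)/0.4 = -22280 J.
Step 2 (isochoric): W = 0 (constant volume).
W_total = -22280 + 0 = -22280 J.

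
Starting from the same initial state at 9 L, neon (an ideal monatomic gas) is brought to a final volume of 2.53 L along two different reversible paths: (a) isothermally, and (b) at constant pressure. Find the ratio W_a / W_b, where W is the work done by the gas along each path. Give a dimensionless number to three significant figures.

W_a / W_b ≈ 1.77

Path (a) isothermal: W = P₁V₁ ln(V₂/V₁) → W_a/(P₁V₁) = -1.269.
Path (b) isobaric: W = P₁(V₂ − V₁) → W_b/(P₁V₁) = -0.7189.
W_a / W_b = -1.269 / -0.7189 = 1.765.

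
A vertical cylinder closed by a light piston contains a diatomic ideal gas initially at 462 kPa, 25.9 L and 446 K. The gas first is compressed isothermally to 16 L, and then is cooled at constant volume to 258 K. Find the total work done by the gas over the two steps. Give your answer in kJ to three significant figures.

Step 1 (isothermal): W = P₁V₁ ln(V₂/V₁) = (11966) ln(16/25.9) = -5763 J.
Step 2 (isochoric): W = 0 (constant volume).
W_total = -5763 + 0 = -5763 J.

W_total ≈ -5.76 kJ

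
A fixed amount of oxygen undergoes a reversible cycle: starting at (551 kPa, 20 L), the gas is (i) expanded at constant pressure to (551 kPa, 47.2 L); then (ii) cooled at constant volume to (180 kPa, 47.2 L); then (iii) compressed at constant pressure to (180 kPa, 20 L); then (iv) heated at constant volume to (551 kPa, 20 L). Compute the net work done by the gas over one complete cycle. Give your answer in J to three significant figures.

Constant-volume legs do no work.
W(i) = (551)(47.2 − 20) = 14987 J; W(iii) = (180)(20 − 47.2) = -4896 J.
W_net = 14987 − 4896 = 10091 J (the clockwise enclosed area).

W_net ≈ 10100 J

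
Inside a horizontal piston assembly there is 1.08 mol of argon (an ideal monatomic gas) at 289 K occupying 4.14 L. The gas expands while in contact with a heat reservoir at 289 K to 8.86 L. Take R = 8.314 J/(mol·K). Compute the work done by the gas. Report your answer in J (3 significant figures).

W ≈ 1970 J

Isothermal: W = nRT ln(V₂/V₁).
W = (1.08)(8.314)(289) × ln(8.86/4.14)
  = 2595 × 0.7609
W_by_gas = 1974 J.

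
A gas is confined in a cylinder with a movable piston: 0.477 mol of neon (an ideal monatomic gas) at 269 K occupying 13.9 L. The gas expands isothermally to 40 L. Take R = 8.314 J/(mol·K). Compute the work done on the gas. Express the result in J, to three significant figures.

Isothermal: W = nRT ln(V₂/V₁).
W = (0.477)(8.314)(269) × ln(40/13.9)
  = 1067 × 1.057
W_by_gas = 1128 J; work on gas = −W_by = -1128 J.

W ≈ -1130 J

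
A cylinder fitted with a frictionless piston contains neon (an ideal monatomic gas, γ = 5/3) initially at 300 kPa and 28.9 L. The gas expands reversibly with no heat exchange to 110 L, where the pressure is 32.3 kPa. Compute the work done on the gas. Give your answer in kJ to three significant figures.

W ≈ -7.68 kJ

Adiabatic: W = (P₁V₁ − P₂V₂)/(γ − 1) with γ = 5/3.
P₁V₁ = 8670 J, P₂V₂ = 3553 J.
W = (8670 − 3553) / 0.6667 = 7675 J.
Work on gas = −W_by = -7675 J.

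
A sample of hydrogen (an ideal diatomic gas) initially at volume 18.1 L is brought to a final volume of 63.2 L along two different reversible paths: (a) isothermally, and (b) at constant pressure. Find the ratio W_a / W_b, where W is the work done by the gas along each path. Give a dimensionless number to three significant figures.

W_a / W_b ≈ 0.502

Path (a) isothermal: W = P₁V₁ ln(V₂/V₁) → W_a/(P₁V₁) = 1.25.
Path (b) isobaric: W = P₁(V₂ − V₁) → W_b/(P₁V₁) = 2.492.
W_a / W_b = 1.25 / 2.492 = 0.5018.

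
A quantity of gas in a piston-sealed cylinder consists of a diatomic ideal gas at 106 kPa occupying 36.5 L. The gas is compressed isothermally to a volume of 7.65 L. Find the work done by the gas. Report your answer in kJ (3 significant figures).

Isothermal: W = nRT ln(V₂/V₁) = P₁V₁ ln(V₂/V₁).
P₁V₁ = (106 kPa)(36.5 L) = 3869 J.
W = 3869 × ln(7.65/36.5) = 3869 × -1.563
W_by_gas = -6046 J.

W ≈ -6.05 kJ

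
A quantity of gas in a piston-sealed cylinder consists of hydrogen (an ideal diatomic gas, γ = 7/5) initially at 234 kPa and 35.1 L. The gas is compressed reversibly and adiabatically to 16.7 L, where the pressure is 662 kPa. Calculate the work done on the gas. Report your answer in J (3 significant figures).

Adiabatic: W = (P₁V₁ − P₂V₂)/(γ − 1) with γ = 7/5.
P₁V₁ = 8213 J, P₂V₂ = 11055 J.
W = (8213 − 11055) / 0.4 = -7105 J.
Work on gas = −W_by = 7105 J.

W ≈ 7110 J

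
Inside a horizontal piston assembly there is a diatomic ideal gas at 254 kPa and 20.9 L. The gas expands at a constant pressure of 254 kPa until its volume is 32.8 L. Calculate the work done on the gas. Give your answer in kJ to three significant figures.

W ≈ -3.02 kJ

Isobaric: W = P ΔV.
W = (254 kPa)(32.8 − 20.9 L) = (254)(11.9) = 3023 J.
Work on gas = −W_by = -3023 J.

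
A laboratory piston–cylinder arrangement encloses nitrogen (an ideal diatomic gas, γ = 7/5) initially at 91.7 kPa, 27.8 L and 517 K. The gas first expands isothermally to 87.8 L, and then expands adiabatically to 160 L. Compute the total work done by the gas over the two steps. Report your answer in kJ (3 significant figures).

W_total ≈ 4.29 kJ

Step 1 (isothermal): W = P₁V₁ ln(V₂/V₁) = (2549) ln(87.8/27.8) = 2932 J.
After step 1: P = 29.03 kPa, V = 87.8 L, T = 517 K.
Step 2 (adiabatic): W = (P₁V₁ − P₂V₂)/(γ−1) = (2549 − 2005)/0.4 = 1360 J.
W_total = 2932 + 1360 = 4292 J.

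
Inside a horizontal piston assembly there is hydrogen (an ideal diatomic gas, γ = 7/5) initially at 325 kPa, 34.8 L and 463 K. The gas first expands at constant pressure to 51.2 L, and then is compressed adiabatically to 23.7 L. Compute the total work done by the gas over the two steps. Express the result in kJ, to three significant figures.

W_total ≈ -9.68 kJ

Step 1 (isobaric): W = PΔV = (325 kPa)(51.2 − 34.8 L) = 5330 J.
After step 1: P = 325 kPa, V = 51.2 L, T = 681.2 K.
Step 2 (adiabatic): W = (P₁V₁ − P₂V₂)/(γ−1) = (16640 − 22644)/0.4 = -15011 J.
W_total = 5330 − 15011 = -9681 J.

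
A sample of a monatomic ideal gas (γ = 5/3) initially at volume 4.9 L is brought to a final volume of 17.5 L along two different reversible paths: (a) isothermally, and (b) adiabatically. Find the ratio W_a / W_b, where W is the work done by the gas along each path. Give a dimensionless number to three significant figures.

W_a / W_b ≈ 1.48

Path (a) isothermal: W = P₁V₁ ln(V₂/V₁) → W_a/(P₁V₁) = 1.273.
Path (b) adiabatic: W = P₁V₁(1 − (V₁/V₂)^(γ−1))/(γ−1) → W_b/(P₁V₁) = 0.858.
W_a / W_b = 1.273 / 0.858 = 1.484.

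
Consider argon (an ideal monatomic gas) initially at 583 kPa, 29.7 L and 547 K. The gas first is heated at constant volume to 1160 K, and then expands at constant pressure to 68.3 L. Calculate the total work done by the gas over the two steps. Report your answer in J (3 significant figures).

Step 1 (isochoric): W = 0 (constant volume).
After step 1: P = 1236 kPa (V unchanged).
Step 2 (isobaric): W = PΔV = (1236 kPa)(68.3 − 29.7 L) = 47723 J.
W_total = 0 + 47723 = 47723 J.

W_total ≈ 47700 J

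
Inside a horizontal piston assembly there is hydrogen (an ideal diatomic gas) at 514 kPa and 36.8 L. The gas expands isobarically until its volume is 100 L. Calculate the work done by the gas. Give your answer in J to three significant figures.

W ≈ 32500 J

Isobaric: W = P ΔV.
W = (514 kPa)(100 − 36.8 L) = (514)(63.2) = 32485 J.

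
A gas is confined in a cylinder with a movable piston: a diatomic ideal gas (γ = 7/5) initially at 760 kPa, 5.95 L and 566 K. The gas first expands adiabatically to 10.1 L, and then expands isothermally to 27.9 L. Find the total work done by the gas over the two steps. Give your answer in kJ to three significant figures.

Step 1 (adiabatic): W = (P₁V₁ − P₂V₂)/(γ−1) = (4522 − 3659)/0.4 = 2157 J.
After step 1: P = 362.3 kPa, V = 10.1 L, T = 458 K.
Step 2 (isothermal): W = P₁V₁ ln(V₂/V₁) = (3659) ln(27.9/10.1) = 3718 J.
W_total = 2157 + 3718 = 5875 J.

W_total ≈ 5.87 kJ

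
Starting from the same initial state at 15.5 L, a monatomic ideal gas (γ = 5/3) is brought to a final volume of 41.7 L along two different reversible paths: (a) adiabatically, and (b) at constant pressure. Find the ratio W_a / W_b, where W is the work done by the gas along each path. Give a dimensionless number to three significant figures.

Path (a) adiabatic: W = P₁V₁(1 − (V₁/V₂)^(γ−1))/(γ−1) → W_a/(P₁V₁) = 0.7245.
Path (b) isobaric: W = P₁(V₂ − V₁) → W_b/(P₁V₁) = 1.69.
W_a / W_b = 0.7245 / 1.69 = 0.4286.

W_a / W_b ≈ 0.429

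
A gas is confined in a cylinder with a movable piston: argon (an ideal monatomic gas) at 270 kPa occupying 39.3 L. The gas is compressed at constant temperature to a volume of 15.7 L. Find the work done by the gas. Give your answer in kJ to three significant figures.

Isothermal: W = nRT ln(V₂/V₁) = P₁V₁ ln(V₂/V₁).
P₁V₁ = (270 kPa)(39.3 L) = 10611 J.
W = 10611 × ln(15.7/39.3) = 10611 × -0.9176
W_by_gas = -9736 J.

W ≈ -9.74 kJ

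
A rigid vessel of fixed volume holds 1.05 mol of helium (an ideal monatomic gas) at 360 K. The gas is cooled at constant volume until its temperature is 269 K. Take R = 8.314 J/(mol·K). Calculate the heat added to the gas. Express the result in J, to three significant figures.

Q ≈ -1190 J

Constant volume ⇒ W = 0, so Q = ΔU = nCᵥΔT with Cᵥ = 3R/2 = 12.47 J/(mol·K).
ΔU = (1.05)(12.47)(269 − 360) = -1192 J.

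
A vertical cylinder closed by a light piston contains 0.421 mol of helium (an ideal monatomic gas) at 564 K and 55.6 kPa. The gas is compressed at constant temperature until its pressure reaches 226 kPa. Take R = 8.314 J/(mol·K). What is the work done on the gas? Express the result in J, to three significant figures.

W ≈ 2770 J

Isothermal process: W = nRT ln(V₂/V₁) = nRT ln(P₁/P₂).
W = (0.421)(8.314)(564) × ln(55.6/226)
  = 1974 × ln(0.246) = 1974 × -1.402
W_by_gas = -2768 J; work on gas = −W_by = 2768 J.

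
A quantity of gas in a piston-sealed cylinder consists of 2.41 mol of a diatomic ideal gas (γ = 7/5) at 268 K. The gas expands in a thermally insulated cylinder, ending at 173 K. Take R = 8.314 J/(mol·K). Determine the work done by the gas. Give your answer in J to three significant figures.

W ≈ 4760 J

Adiabatic ⇒ Q = 0, so W_by = −ΔU = nCᵥ(T₁ − T₂).
Cᵥ = 5R/2 = 20.79 J/(mol·K).
W = (2.41)(20.79)(268 − 173) = 4759 J.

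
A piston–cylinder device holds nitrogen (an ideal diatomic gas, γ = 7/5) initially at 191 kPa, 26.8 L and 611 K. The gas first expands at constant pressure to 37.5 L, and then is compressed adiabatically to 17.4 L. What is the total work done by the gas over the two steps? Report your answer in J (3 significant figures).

W_total ≈ -4390 J

Step 1 (isobaric): W = PΔV = (191 kPa)(37.5 − 26.8 L) = 2044 J.
After step 1: P = 191 kPa, V = 37.5 L, T = 854.9 K.
Step 2 (adiabatic): W = (P₁V₁ − P₂V₂)/(γ−1) = (7162 − 9738)/0.4 = -6438 J.
W_total = 2044 − 6438 = -4394 J.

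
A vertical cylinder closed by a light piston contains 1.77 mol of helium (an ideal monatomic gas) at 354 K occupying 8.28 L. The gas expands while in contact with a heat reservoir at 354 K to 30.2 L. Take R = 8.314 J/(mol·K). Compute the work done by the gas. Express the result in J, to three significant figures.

Isothermal: W = nRT ln(V₂/V₁).
W = (1.77)(8.314)(354) × ln(30.2/8.28)
  = 5209 × 1.294
W_by_gas = 6741 J.

W ≈ 6740 J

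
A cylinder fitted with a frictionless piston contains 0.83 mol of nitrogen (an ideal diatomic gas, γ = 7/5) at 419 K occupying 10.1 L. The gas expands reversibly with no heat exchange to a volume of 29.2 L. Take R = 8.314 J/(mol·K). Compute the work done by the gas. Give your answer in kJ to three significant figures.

W ≈ 2.50 kJ

Adiabatic: TV^(γ−1) = const with γ = 7/5.
T₂ = T₁ (V₁/V₂)^(γ−1) = 419 × (10.1/29.2)^0.4 = 419 × 0.654 = 274 K.
W_by = nCᵥ(T₁ − T₂) = (0.83)(20.79)(419 − 274) = 2501 J.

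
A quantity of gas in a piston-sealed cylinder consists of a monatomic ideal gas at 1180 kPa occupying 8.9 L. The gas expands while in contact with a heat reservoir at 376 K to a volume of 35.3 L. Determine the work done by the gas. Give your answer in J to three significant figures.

W ≈ 14500 J

Isothermal: W = nRT ln(V₂/V₁) = P₁V₁ ln(V₂/V₁).
P₁V₁ = (1180 kPa)(8.9 L) = 10502 J.
W = 10502 × ln(35.3/8.9) = 10502 × 1.378
W_by_gas = 14470 J.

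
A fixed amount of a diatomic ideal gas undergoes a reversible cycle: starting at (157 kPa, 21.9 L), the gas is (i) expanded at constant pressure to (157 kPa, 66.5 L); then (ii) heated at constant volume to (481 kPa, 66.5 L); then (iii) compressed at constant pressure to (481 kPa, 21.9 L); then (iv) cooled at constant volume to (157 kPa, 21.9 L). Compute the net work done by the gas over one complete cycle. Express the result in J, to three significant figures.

W_net ≈ -14500 J

Constant-volume legs do no work.
W(i) = (157)(66.5 − 21.9) = 7002 J; W(iii) = (481)(21.9 − 66.5) = -21453 J.
W_net = 7002 − 21453 = -14450 J (the counter-clockwise enclosed area).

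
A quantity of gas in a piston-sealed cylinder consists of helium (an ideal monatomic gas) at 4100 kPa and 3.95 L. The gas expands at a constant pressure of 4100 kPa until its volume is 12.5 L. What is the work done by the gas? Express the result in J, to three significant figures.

W ≈ 35100 J

Isobaric: W = P ΔV.
W = (4100 kPa)(12.5 − 3.95 L) = (4100)(8.55) = 35055 J.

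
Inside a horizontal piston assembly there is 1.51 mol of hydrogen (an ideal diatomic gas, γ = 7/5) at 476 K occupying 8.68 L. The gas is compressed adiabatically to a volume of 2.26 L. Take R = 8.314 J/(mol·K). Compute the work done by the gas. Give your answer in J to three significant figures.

Adiabatic: TV^(γ−1) = const with γ = 7/5.
T₂ = T₁ (V₁/V₂)^(γ−1) = 476 × (8.68/2.26)^0.4 = 476 × 1.713 = 815.4 K.
W_by = nCᵥ(T₁ − T₂) = (1.51)(20.79)(476 − 815.4) = -10652 J.

W ≈ -10700 J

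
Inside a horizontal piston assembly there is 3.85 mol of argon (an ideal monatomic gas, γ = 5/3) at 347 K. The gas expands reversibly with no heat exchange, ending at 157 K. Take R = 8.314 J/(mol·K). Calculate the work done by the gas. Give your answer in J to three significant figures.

W ≈ 9120 J

Adiabatic ⇒ Q = 0, so W_by = −ΔU = nCᵥ(T₁ − T₂).
Cᵥ = 3R/2 = 12.47 J/(mol·K).
W = (3.85)(12.47)(347 − 157) = 9123 J.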